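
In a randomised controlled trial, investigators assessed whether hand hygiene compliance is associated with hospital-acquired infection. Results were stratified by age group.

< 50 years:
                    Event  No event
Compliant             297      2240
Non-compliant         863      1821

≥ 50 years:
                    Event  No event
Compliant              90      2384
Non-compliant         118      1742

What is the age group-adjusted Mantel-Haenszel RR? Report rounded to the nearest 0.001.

0.393

RR_MH = Σ(aᵢ·n₀ᵢ/nᵢ) / Σ(cᵢ·n₁ᵢ/nᵢ), with n₁ᵢ = aᵢ+bᵢ (exposed), n₀ᵢ = cᵢ+dᵢ (unexposed), nᵢ = n₁ᵢ+n₀ᵢ.
Stratum 1 (< 50 years): n₁ = 2537, n₀ = 2684, n = 5221; a·n₀/n = 297·2684/5221 = 152.6811; c·n₁/n = 863·2537/5221 = 419.3509
Stratum 2 (≥ 50 years): n₁ = 2474, n₀ = 1860, n = 4334; a·n₀/n = 90·1860/4334 = 38.6248; c·n₁/n = 118·2474/4334 = 67.3586
RR_MH = (152.6811 + 38.6248) / (419.3509 + 67.3586) = 191.3059 / 486.7095 = 0.39306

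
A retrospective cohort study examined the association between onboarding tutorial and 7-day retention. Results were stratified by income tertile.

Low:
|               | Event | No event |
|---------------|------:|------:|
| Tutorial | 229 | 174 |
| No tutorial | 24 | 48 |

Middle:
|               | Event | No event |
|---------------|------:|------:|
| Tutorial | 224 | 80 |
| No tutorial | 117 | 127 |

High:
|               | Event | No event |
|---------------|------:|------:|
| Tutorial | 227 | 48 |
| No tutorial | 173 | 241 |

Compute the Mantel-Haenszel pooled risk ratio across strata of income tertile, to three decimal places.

1.755

RR_MH = Σ(aᵢ·n₀ᵢ/nᵢ) / Σ(cᵢ·n₁ᵢ/nᵢ), with n₁ᵢ = aᵢ+bᵢ (exposed), n₀ᵢ = cᵢ+dᵢ (unexposed), nᵢ = n₁ᵢ+n₀ᵢ.
Stratum 1 (Low): n₁ = 403, n₀ = 72, n = 475; a·n₀/n = 229·72/475 = 34.7116; c·n₁/n = 24·403/475 = 20.3621
Stratum 2 (Middle): n₁ = 304, n₀ = 244, n = 548; a·n₀/n = 224·244/548 = 99.7372; c·n₁/n = 117·304/548 = 64.9051
Stratum 3 (High): n₁ = 275, n₀ = 414, n = 689; a·n₀/n = 227·414/689 = 136.3977; c·n₁/n = 173·275/689 = 69.0493
RR_MH = (34.7116 + 99.7372 + 136.3977) / (20.3621 + 64.9051 + 69.0493) = 270.8465 / 154.3166 = 1.75514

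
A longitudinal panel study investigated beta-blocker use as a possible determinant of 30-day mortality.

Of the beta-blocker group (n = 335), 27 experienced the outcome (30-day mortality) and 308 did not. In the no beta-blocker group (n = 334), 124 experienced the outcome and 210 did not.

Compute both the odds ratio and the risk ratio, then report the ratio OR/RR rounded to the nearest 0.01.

From the description: a = 27, b = 308, c = 124, d = 210.
OR = (27·210)/(308·124) = 5670/38192 = 0.14846
Risk in exposed = 27/335 = 0.08060; risk in unexposed = 124/334 = 0.37126; RR = 0.21709
OR/RR = 0.14846 / 0.21709 = 0.68386
The outcome is not rare, so the OR lies further from 1 than the RR.

0.68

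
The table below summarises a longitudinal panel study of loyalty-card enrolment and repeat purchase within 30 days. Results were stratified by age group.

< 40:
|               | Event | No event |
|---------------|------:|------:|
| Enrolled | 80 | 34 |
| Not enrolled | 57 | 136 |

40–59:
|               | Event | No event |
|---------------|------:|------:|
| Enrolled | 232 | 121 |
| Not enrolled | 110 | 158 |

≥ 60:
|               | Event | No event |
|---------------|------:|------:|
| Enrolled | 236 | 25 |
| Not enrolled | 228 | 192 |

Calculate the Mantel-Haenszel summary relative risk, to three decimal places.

RR_MH = Σ(aᵢ·n₀ᵢ/nᵢ) / Σ(cᵢ·n₁ᵢ/nᵢ), with n₁ᵢ = aᵢ+bᵢ (exposed), n₀ᵢ = cᵢ+dᵢ (unexposed), nᵢ = n₁ᵢ+n₀ᵢ.
Stratum 1 (< 40): n₁ = 114, n₀ = 193, n = 307; a·n₀/n = 80·193/307 = 50.2932; c·n₁/n = 57·114/307 = 21.1661
Stratum 2 (40–59): n₁ = 353, n₀ = 268, n = 621; a·n₀/n = 232·268/621 = 100.1224; c·n₁/n = 110·353/621 = 62.5282
Stratum 3 (≥ 60): n₁ = 261, n₀ = 420, n = 681; a·n₀/n = 236·420/681 = 145.5507; c·n₁/n = 228·261/681 = 87.3833
RR_MH = (50.2932 + 100.1224 + 145.5507) / (21.1661 + 62.5282 + 87.3833) = 295.9662 / 171.0776 = 1.73001

1.730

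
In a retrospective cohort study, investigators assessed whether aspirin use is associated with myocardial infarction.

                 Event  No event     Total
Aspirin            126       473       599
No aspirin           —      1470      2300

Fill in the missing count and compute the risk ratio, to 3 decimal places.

The missing cell is in the unexposed row: 2300 − 1470 = 830.
So a = 126, b = 473, c = 830, d = 1470.
RR = [a/(a+b)] / [c/(c+d)] = (126/599) / (830/2300) = 0.21035/0.36087 = 0.58290

0.583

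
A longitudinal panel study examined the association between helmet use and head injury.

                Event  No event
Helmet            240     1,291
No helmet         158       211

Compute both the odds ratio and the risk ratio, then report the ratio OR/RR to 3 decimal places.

0.678

Cells: a = 240, b = 1291, c = 158, d = 211.
OR = (240·211)/(1291·158) = 50640/203978 = 0.24826
Risk in exposed = 240/1531 = 0.15676; risk in unexposed = 158/369 = 0.42818; RR = 0.36610
OR/RR = 0.24826 / 0.36610 = 0.67812
The outcome is not rare, so the OR lies further from 1 than the RR.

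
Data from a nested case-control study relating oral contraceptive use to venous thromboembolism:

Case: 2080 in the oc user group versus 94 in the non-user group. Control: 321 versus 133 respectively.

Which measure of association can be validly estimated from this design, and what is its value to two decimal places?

From the description: a = 2080, b = 321, c = 94, d = 133.
This is a nested case-control study: participants were sampled on outcome status, so risks in the source population cannot be estimated directly — relative risk is not valid here. The odds ratio is the appropriate measure.
OR = (a·d)/(b·c) = (2080 × 133) / (321 × 94) = 276640 / 30174 = 9.16816

9.17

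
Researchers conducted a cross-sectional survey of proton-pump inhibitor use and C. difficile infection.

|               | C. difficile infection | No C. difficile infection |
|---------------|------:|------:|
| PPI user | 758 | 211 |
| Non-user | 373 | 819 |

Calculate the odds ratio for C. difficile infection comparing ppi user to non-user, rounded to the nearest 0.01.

Cells: a = 758, b = 211, c = 373, d = 819.
OR = (a·d)/(b·c) = (758 × 819) / (211 × 373) = 620802 / 78703 = 7.88791
The odds of C. difficile infection are about 7.89 times as high in the ppi user group.

7.89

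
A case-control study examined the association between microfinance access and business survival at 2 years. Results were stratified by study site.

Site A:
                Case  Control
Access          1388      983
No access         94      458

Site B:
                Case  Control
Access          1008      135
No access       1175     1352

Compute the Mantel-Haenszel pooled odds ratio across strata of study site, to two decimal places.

7.87

OR_MH = Σ(aᵢdᵢ/nᵢ) / Σ(bᵢcᵢ/nᵢ), where nᵢ is the stratum total.
Stratum 1 (Site A): n = 2923; a·d/n = 1388·458/2923 = 217.4834; b·c/n = 983·94/2923 = 31.6120
Stratum 2 (Site B): n = 3670; a·d/n = 1008·1352/3670 = 371.3395; b·c/n = 135·1175/3670 = 43.2221
OR_MH = (217.4834 + 371.3395) / (31.6120 + 43.2221) = 588.8229 / 74.8341 = 7.86838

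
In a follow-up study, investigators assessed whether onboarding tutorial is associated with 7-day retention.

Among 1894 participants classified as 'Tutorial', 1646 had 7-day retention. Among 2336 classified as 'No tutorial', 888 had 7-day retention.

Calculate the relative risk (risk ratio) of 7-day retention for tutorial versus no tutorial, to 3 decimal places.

2.286

From the description: a = 1646, b = 248, c = 888, d = 1448.
Risk in exposed = 1646/1894 = 0.86906; risk in unexposed = 888/2336 = 0.38014.
RR = 0.86906 / 0.38014 = 2.28618
The risk among the exposed is 2.29 times that among the unexposed.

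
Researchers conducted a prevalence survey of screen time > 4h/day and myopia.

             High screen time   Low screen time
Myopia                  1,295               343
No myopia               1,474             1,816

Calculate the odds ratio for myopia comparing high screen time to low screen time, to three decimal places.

4.652

Reading the table with exposure as columns: a = 1295 (High screen time, case), b = 1474 (High screen time, non-case), c = 343 (Low screen time, case), d = 1816.
OR = (a·d)/(b·c) = (1295 × 1816) / (1474 × 343) = 2351720 / 505582 = 4.65151
The odds of myopia are about 4.65 times as high in the high screen time group.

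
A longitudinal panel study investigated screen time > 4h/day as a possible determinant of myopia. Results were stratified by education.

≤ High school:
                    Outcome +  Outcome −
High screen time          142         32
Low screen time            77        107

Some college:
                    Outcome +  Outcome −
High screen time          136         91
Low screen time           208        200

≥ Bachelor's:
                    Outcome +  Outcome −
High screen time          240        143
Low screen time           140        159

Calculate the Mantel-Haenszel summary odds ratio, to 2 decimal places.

2.14

OR_MH = Σ(aᵢdᵢ/nᵢ) / Σ(bᵢcᵢ/nᵢ), where nᵢ is the stratum total.
Stratum 1 (≤ High school): n = 358; a·d/n = 142·107/358 = 42.4413; b·c/n = 32·77/358 = 6.8827
Stratum 2 (Some college): n = 635; a·d/n = 136·200/635 = 42.8346; b·c/n = 91·208/635 = 29.8079
Stratum 3 (≥ Bachelor's): n = 682; a·d/n = 240·159/682 = 55.9531; b·c/n = 143·140/682 = 29.3548
OR_MH = (42.4413 + 42.8346 + 55.9531) / (6.8827 + 29.8079 + 29.3548) = 141.2291 / 66.0454 = 2.13836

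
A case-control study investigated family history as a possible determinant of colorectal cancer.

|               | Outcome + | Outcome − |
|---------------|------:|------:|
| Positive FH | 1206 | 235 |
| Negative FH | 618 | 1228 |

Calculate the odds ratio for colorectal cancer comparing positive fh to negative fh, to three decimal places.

10.197

Cells: a = 1206, b = 235, c = 618, d = 1228.
OR = (a·d)/(b·c) = (1206 × 1228) / (235 × 618) = 1480968 / 145230 = 10.19740
The odds of colorectal cancer are about 10.20 times as high in the positive fh group.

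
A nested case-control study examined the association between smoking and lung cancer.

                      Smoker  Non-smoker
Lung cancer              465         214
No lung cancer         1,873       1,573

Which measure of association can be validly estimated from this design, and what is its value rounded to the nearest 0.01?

1.82

Reading the table with exposure as columns: a = 465 (Smoker, case), b = 1873 (Smoker, non-case), c = 214 (Non-smoker, case), d = 1573.
This is a nested case-control study: participants were sampled on outcome status, so risks in the source population cannot be estimated directly — relative risk is not valid here. The odds ratio is the appropriate measure.
OR = (a·d)/(b·c) = (465 × 1573) / (1873 × 214) = 731445 / 400822 = 1.82486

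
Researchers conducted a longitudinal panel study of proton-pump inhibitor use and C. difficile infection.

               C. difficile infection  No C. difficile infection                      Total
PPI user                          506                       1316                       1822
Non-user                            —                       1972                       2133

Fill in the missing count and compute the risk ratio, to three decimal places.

The missing cell is in the unexposed row: 2133 − 1972 = 161.
So a = 506, b = 1316, c = 161, d = 1972.
RR = [a/(a+b)] / [c/(c+d)] = (506/1822) / (161/2133) = 0.27772/0.07548 = 3.67932

3.679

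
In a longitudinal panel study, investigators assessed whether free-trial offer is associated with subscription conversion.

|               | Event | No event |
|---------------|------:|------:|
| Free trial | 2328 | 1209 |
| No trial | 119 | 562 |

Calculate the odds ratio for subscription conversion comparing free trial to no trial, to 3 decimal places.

9.094

Cells: a = 2328, b = 1209, c = 119, d = 562.
OR = (a·d)/(b·c) = (2328 × 562) / (1209 × 119) = 1308336 / 143871 = 9.09381
The odds of subscription conversion are about 9.09 times as high in the free trial group.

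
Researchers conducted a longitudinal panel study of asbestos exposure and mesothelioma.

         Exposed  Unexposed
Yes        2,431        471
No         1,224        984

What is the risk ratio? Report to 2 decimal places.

Reading the table with exposure as columns: a = 2431 (Exposed, case), b = 1224 (Exposed, non-case), c = 471 (Unexposed, case), d = 984.
Risk in exposed = 2431/3655 = 0.66512; risk in unexposed = 471/1455 = 0.32371.
RR = 0.66512 / 0.32371 = 2.05466
The risk among the exposed is 2.05 times that among the unexposed.

2.05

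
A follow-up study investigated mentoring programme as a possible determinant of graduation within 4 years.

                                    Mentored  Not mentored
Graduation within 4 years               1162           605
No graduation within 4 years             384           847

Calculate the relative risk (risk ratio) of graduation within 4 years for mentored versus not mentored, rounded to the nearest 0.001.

1.804

Reading the table with exposure as columns: a = 1162 (Mentored, case), b = 384 (Mentored, non-case), c = 605 (Not mentored, case), d = 847.
Risk in exposed = 1162/1546 = 0.75162; risk in unexposed = 605/1452 = 0.41667.
RR = 0.75162 / 0.41667 = 1.80388
The risk among the exposed is 1.80 times that among the unexposed.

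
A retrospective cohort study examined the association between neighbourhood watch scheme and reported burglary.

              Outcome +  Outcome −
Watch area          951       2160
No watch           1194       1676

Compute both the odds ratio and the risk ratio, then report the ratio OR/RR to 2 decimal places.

0.84

Cells: a = 951, b = 2160, c = 1194, d = 1676.
OR = (951·1676)/(2160·1194) = 1593876/2579040 = 0.61801
Risk in exposed = 951/3111 = 0.30569; risk in unexposed = 1194/2870 = 0.41603; RR = 0.73478
OR/RR = 0.61801 / 0.73478 = 0.84108
The outcome is not rare, so the OR lies further from 1 than the RR.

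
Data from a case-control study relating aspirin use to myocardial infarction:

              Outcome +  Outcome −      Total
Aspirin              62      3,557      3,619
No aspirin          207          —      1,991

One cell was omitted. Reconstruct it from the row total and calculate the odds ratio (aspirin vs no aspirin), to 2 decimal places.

The missing cell is in the unexposed row: 1991 − 207 = 1784.
So a = 62, b = 3557, c = 207, d = 1784.
OR = (a·d)/(b·c) = (62 × 1784) / (3557 × 207) = 110608 / 736299 = 0.15022

0.15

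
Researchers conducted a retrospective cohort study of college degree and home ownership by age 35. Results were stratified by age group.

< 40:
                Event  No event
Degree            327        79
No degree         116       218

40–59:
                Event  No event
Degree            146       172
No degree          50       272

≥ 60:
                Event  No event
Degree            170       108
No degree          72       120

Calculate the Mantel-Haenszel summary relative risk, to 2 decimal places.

RR_MH = Σ(aᵢ·n₀ᵢ/nᵢ) / Σ(cᵢ·n₁ᵢ/nᵢ), with n₁ᵢ = aᵢ+bᵢ (exposed), n₀ᵢ = cᵢ+dᵢ (unexposed), nᵢ = n₁ᵢ+n₀ᵢ.
Stratum 1 (< 40): n₁ = 406, n₀ = 334, n = 740; a·n₀/n = 327·334/740 = 147.5919; c·n₁/n = 116·406/740 = 63.6432
Stratum 2 (40–59): n₁ = 318, n₀ = 322, n = 640; a·n₀/n = 146·322/640 = 73.4562; c·n₁/n = 50·318/640 = 24.8438
Stratum 3 (≥ 60): n₁ = 278, n₀ = 192, n = 470; a·n₀/n = 170·192/470 = 69.4468; c·n₁/n = 72·278/470 = 42.5872
RR_MH = (147.5919 + 73.4562 + 69.4468) / (63.6432 + 24.8438 + 42.5872) = 290.4950 / 131.0742 = 2.21626

2.22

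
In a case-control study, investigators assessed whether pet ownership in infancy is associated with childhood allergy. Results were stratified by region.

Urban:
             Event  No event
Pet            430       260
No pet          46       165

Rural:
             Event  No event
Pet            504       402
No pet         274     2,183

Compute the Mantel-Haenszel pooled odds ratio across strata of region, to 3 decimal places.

8.819

OR_MH = Σ(aᵢdᵢ/nᵢ) / Σ(bᵢcᵢ/nᵢ), where nᵢ is the stratum total.
Stratum 1 (Urban): n = 901; a·d/n = 430·165/901 = 78.7458; b·c/n = 260·46/901 = 13.2741
Stratum 2 (Rural): n = 3363; a·d/n = 504·2183/3363 = 327.1579; b·c/n = 402·274/3363 = 32.7529
OR_MH = (78.7458 + 327.1579) / (13.2741 + 32.7529) = 405.9037 / 46.0270 = 8.81881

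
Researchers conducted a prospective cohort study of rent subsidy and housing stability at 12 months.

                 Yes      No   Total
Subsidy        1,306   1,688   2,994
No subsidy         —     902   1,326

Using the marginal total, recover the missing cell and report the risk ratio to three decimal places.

1.364

The missing cell is in the unexposed row: 1326 − 902 = 424.
So a = 1306, b = 1688, c = 424, d = 902.
RR = [a/(a+b)] / [c/(c+d)] = (1306/2994) / (424/1326) = 0.43621/0.31976 = 1.36417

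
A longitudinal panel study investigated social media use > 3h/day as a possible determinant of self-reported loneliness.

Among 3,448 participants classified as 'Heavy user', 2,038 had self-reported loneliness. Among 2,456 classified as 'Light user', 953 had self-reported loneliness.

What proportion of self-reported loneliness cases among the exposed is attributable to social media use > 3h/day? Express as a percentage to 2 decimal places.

34.35

From the description: a = 2038, b = 1410, c = 953, d = 1503.
Risk in exposed = 2038/3448 = 0.59107; risk in unexposed = 953/2456 = 0.38803.
RR = 0.59107/0.38803 = 1.52325
AR% = (RR − 1)/RR × 100 = (1.52325 − 1)/1.52325 × 100 = 34.3511%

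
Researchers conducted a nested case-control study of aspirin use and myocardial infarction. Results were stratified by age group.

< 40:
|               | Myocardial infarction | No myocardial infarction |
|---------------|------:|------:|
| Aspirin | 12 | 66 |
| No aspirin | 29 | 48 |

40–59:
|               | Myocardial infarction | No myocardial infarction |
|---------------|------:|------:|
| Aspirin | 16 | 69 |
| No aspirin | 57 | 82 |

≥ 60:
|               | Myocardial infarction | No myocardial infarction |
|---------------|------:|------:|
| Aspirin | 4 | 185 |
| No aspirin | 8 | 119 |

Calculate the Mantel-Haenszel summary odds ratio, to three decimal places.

0.320

OR_MH = Σ(aᵢdᵢ/nᵢ) / Σ(bᵢcᵢ/nᵢ), where nᵢ is the stratum total.
Stratum 1 (< 40): n = 155; a·d/n = 12·48/155 = 3.7161; b·c/n = 66·29/155 = 12.3484
Stratum 2 (40–59): n = 224; a·d/n = 16·82/224 = 5.8571; b·c/n = 69·57/224 = 17.5580
Stratum 3 (≥ 60): n = 316; a·d/n = 4·119/316 = 1.5063; b·c/n = 185·8/316 = 4.6835
OR_MH = (3.7161 + 5.8571 + 1.5063) / (12.3484 + 17.5580 + 4.6835) = 11.0796 / 34.5900 = 0.32031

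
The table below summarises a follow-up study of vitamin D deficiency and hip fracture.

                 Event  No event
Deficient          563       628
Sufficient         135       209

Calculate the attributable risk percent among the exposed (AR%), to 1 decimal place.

17.0

Cells: a = 563, b = 628, c = 135, d = 209.
Risk in exposed = 563/1191 = 0.47271; risk in unexposed = 135/344 = 0.39244.
RR = 0.47271/0.39244 = 1.20454
AR% = (RR − 1)/RR × 100 = (1.20454 − 1)/1.20454 × 100 = 16.9808%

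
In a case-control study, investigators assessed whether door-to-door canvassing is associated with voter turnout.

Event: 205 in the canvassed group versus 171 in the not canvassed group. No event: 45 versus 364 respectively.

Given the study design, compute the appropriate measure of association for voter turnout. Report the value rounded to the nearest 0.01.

9.70

From the description: a = 205, b = 45, c = 171, d = 364.
This is a case-control study: participants were sampled on outcome status, so risks in the source population cannot be estimated directly — relative risk is not valid here. The odds ratio is the appropriate measure.
OR = (a·d)/(b·c) = (205 × 364) / (45 × 171) = 74620 / 7695 = 9.69721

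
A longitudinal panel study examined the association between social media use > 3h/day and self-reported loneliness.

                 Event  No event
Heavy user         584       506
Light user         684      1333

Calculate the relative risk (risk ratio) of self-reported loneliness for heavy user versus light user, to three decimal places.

1.580

Cells: a = 584, b = 506, c = 684, d = 1333.
Risk in exposed = 584/1090 = 0.53578; risk in unexposed = 684/2017 = 0.33912.
RR = 0.53578 / 0.33912 = 1.57992
The risk among the exposed is 1.58 times that among the unexposed.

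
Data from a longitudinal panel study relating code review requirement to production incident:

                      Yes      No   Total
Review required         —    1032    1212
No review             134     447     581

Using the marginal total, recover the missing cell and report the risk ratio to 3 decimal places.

The missing cell is in the exposed row: 1212 − 1032 = 180.
So a = 180, b = 1032, c = 134, d = 447.
RR = [a/(a+b)] / [c/(c+d)] = (180/1212) / (134/581) = 0.14851/0.23064 = 0.64393

0.644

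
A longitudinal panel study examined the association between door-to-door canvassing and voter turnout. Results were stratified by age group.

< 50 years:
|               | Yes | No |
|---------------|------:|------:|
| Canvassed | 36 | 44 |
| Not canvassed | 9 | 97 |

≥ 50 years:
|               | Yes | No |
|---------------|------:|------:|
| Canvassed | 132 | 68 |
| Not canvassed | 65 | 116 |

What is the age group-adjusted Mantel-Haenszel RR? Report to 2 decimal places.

2.19

RR_MH = Σ(aᵢ·n₀ᵢ/nᵢ) / Σ(cᵢ·n₁ᵢ/nᵢ), with n₁ᵢ = aᵢ+bᵢ (exposed), n₀ᵢ = cᵢ+dᵢ (unexposed), nᵢ = n₁ᵢ+n₀ᵢ.
Stratum 1 (< 50 years): n₁ = 80, n₀ = 106, n = 186; a·n₀/n = 36·106/186 = 20.5161; c·n₁/n = 9·80/186 = 3.8710
Stratum 2 (≥ 50 years): n₁ = 200, n₀ = 181, n = 381; a·n₀/n = 132·181/381 = 62.7087; c·n₁/n = 65·200/381 = 34.1207
RR_MH = (20.5161 + 62.7087) / (3.8710 + 34.1207) = 83.2248 / 37.9917 = 2.19060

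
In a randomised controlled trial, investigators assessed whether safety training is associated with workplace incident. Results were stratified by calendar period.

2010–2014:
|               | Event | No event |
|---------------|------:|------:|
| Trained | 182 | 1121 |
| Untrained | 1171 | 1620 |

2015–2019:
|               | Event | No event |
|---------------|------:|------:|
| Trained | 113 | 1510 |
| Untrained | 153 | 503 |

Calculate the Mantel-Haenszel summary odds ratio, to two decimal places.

0.23

OR_MH = Σ(aᵢdᵢ/nᵢ) / Σ(bᵢcᵢ/nᵢ), where nᵢ is the stratum total.
Stratum 1 (2010–2014): n = 4094; a·d/n = 182·1620/4094 = 72.0176; b·c/n = 1121·1171/4094 = 320.6378
Stratum 2 (2015–2019): n = 2279; a·d/n = 113·503/2279 = 24.9403; b·c/n = 1510·153/2279 = 101.3734
OR_MH = (72.0176 + 24.9403) / (320.6378 + 101.3734) = 96.9579 / 422.0112 = 0.22975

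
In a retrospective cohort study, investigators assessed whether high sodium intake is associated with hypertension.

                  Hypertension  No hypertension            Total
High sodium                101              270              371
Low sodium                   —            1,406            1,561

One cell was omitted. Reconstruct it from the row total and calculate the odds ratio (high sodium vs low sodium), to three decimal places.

3.393

The missing cell is in the unexposed row: 1561 − 1406 = 155.
So a = 101, b = 270, c = 155, d = 1406.
OR = (a·d)/(b·c) = (101 × 1406) / (270 × 155) = 142006 / 41850 = 3.39321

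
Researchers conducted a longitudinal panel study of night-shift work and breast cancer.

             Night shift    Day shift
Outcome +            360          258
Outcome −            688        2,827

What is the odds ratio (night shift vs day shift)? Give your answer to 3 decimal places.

5.734

Reading the table with exposure as columns: a = 360 (Night shift, case), b = 688 (Night shift, non-case), c = 258 (Day shift, case), d = 2827.
OR = (a·d)/(b·c) = (360 × 2827) / (688 × 258) = 1017720 / 177504 = 5.73350
The odds of breast cancer are about 5.73 times as high in the night shift group.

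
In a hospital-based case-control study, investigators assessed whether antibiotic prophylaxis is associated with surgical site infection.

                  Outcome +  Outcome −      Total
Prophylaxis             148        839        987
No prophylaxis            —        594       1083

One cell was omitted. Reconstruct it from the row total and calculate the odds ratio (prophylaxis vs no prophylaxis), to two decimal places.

0.21

The missing cell is in the unexposed row: 1083 − 594 = 489.
So a = 148, b = 839, c = 489, d = 594.
OR = (a·d)/(b·c) = (148 × 594) / (839 × 489) = 87912 / 410271 = 0.21428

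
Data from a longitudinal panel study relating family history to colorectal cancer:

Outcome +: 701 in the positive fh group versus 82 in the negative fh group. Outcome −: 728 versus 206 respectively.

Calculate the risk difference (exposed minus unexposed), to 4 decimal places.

From the description: a = 701, b = 728, c = 82, d = 206.
Risk in exposed = 701/1429 = 0.490553; risk in unexposed = 82/288 = 0.284722.
Risk difference = 0.490553 − 0.284722 = 0.205831

0.2058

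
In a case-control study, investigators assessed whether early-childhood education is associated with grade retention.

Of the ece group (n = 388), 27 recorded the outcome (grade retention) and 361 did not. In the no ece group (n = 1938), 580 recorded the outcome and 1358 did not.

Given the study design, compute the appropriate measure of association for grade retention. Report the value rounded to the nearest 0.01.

0.18

From the description: a = 27, b = 361, c = 580, d = 1358.
This is a case-control study: participants were sampled on outcome status, so risks in the source population cannot be estimated directly — relative risk is not valid here. The odds ratio is the appropriate measure.
OR = (a·d)/(b·c) = (27 × 1358) / (361 × 580) = 36666 / 209380 = 0.17512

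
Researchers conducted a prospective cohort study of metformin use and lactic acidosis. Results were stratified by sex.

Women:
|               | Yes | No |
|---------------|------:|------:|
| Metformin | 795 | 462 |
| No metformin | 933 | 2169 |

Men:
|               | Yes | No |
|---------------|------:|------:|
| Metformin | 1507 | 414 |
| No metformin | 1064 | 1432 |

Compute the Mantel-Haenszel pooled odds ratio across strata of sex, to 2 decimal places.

4.45

OR_MH = Σ(aᵢdᵢ/nᵢ) / Σ(bᵢcᵢ/nᵢ), where nᵢ is the stratum total.
Stratum 1 (Women): n = 4359; a·d/n = 795·2169/4359 = 395.5850; b·c/n = 462·933/4359 = 98.8864
Stratum 2 (Men): n = 4417; a·d/n = 1507·1432/4417 = 488.5723; b·c/n = 414·1064/4417 = 99.7274
OR_MH = (395.5850 + 488.5723) / (98.8864 + 99.7274) = 884.1573 / 198.6139 = 4.45164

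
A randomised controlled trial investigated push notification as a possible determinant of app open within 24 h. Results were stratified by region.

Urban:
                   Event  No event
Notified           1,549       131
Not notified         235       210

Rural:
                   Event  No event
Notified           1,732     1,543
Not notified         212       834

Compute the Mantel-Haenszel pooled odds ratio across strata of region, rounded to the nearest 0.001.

OR_MH = Σ(aᵢdᵢ/nᵢ) / Σ(bᵢcᵢ/nᵢ), where nᵢ is the stratum total.
Stratum 1 (Urban): n = 2125; a·d/n = 1549·210/2125 = 153.0776; b·c/n = 131·235/2125 = 14.4871
Stratum 2 (Rural): n = 4321; a·d/n = 1732·834/4321 = 334.2948; b·c/n = 1543·212/4321 = 75.7038
OR_MH = (153.0776 + 334.2948) / (14.4871 + 75.7038) = 487.3725 / 90.1908 = 5.40379

5.404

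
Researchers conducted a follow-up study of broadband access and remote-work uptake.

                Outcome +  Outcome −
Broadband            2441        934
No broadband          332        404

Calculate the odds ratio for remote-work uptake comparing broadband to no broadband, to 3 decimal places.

Cells: a = 2441, b = 934, c = 332, d = 404.
OR = (a·d)/(b·c) = (2441 × 404) / (934 × 332) = 986164 / 310088 = 3.18027
The odds of remote-work uptake are about 3.18 times as high in the broadband group.

3.180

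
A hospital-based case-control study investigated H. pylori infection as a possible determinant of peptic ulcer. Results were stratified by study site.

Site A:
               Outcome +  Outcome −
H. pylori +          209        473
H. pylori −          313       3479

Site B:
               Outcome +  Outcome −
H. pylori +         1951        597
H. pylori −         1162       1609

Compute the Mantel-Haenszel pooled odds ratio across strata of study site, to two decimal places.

OR_MH = Σ(aᵢdᵢ/nᵢ) / Σ(bᵢcᵢ/nᵢ), where nᵢ is the stratum total.
Stratum 1 (Site A): n = 4474; a·d/n = 209·3479/4474 = 162.5192; b·c/n = 473·313/4474 = 33.0910
Stratum 2 (Site B): n = 5319; a·d/n = 1951·1609/5319 = 590.1784; b·c/n = 597·1162/5319 = 130.4219
OR_MH = (162.5192 + 590.1784) / (33.0910 + 130.4219) = 752.6976 / 163.5129 = 4.60329

4.60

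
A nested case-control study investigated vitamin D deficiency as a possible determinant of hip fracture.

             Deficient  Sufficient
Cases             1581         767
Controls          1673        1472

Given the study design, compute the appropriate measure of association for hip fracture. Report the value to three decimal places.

Reading the table with exposure as columns: a = 1581 (Deficient, case), b = 1673 (Deficient, non-case), c = 767 (Sufficient, case), d = 1472.
This is a nested case-control study: participants were sampled on outcome status, so risks in the source population cannot be estimated directly — relative risk is not valid here. The odds ratio is the appropriate measure.
OR = (a·d)/(b·c) = (1581 × 1472) / (1673 × 767) = 2327232 / 1283191 = 1.81363

1.814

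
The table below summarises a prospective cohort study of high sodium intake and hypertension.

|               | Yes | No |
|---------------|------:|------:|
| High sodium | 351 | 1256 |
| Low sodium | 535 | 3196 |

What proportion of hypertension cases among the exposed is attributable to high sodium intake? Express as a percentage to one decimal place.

34.3

Cells: a = 351, b = 1256, c = 535, d = 3196.
Risk in exposed = 351/1607 = 0.21842; risk in unexposed = 535/3731 = 0.14339.
RR = 0.21842/0.14339 = 1.52322
AR% = (RR − 1)/RR × 100 = (1.52322 − 1)/1.52322 × 100 = 34.3496%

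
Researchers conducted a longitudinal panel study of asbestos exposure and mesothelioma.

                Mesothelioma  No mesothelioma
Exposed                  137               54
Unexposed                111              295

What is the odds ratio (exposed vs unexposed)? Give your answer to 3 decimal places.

Cells: a = 137, b = 54, c = 111, d = 295.
OR = (a·d)/(b·c) = (137 × 295) / (54 × 111) = 40415 / 5994 = 6.74258
The odds of mesothelioma are about 6.74 times as high in the exposed group.

6.743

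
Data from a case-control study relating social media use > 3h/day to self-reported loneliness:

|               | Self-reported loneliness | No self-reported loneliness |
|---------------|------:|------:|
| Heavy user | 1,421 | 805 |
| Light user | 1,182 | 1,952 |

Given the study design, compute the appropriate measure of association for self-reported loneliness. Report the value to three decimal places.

2.915

Cells: a = 1421, b = 805, c = 1182, d = 1952.
This is a case-control study: participants were sampled on outcome status, so risks in the source population cannot be estimated directly — relative risk is not valid here. The odds ratio is the appropriate measure.
OR = (a·d)/(b·c) = (1421 × 1952) / (805 × 1182) = 2773792 / 951510 = 2.91515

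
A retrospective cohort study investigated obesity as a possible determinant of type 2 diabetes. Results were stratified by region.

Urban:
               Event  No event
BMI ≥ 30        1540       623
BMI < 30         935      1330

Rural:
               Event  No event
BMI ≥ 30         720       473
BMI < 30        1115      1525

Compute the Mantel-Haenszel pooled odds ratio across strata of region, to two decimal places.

2.78

OR_MH = Σ(aᵢdᵢ/nᵢ) / Σ(bᵢcᵢ/nᵢ), where nᵢ is the stratum total.
Stratum 1 (Urban): n = 4428; a·d/n = 1540·1330/4428 = 462.5565; b·c/n = 623·935/4428 = 131.5504
Stratum 2 (Rural): n = 3833; a·d/n = 720·1525/3833 = 286.4597; b·c/n = 473·1115/3833 = 137.5933
OR_MH = (462.5565 + 286.4597) / (131.5504 + 137.5933) = 749.0162 / 269.1436 = 2.78296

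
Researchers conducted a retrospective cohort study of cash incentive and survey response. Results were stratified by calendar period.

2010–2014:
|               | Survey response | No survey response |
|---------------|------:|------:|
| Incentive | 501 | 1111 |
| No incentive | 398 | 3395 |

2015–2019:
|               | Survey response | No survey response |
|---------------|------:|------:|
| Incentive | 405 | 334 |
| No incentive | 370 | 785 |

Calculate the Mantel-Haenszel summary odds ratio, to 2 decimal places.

3.28

OR_MH = Σ(aᵢdᵢ/nᵢ) / Σ(bᵢcᵢ/nᵢ), where nᵢ is the stratum total.
Stratum 1 (2010–2014): n = 5405; a·d/n = 501·3395/5405 = 314.6892; b·c/n = 1111·398/5405 = 81.8091
Stratum 2 (2015–2019): n = 1894; a·d/n = 405·785/1894 = 167.8590; b·c/n = 334·370/1894 = 65.2482
OR_MH = (314.6892 + 167.8590) / (81.8091 + 65.2482) = 482.5482 / 147.0572 = 3.28136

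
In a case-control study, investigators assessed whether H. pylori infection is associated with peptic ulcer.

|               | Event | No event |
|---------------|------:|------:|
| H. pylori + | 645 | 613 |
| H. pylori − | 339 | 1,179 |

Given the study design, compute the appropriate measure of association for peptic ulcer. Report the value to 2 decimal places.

Cells: a = 645, b = 613, c = 339, d = 1179.
This is a case-control study: participants were sampled on outcome status, so risks in the source population cannot be estimated directly — relative risk is not valid here. The odds ratio is the appropriate measure.
OR = (a·d)/(b·c) = (645 × 1179) / (613 × 339) = 760455 / 207807 = 3.65943

3.66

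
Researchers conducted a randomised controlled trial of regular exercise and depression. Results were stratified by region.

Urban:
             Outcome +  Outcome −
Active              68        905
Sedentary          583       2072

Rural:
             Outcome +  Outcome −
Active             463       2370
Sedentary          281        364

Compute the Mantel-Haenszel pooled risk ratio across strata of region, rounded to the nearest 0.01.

0.35

RR_MH = Σ(aᵢ·n₀ᵢ/nᵢ) / Σ(cᵢ·n₁ᵢ/nᵢ), with n₁ᵢ = aᵢ+bᵢ (exposed), n₀ᵢ = cᵢ+dᵢ (unexposed), nᵢ = n₁ᵢ+n₀ᵢ.
Stratum 1 (Urban): n₁ = 973, n₀ = 2655, n = 3628; a·n₀/n = 68·2655/3628 = 49.7630; c·n₁/n = 583·973/3628 = 156.3558
Stratum 2 (Rural): n₁ = 2833, n₀ = 645, n = 3478; a·n₀/n = 463·645/3478 = 85.8640; c·n₁/n = 281·2833/3478 = 228.8882
RR_MH = (49.7630 + 85.8640) / (156.3558 + 228.8882) = 135.6270 / 385.2440 = 0.35205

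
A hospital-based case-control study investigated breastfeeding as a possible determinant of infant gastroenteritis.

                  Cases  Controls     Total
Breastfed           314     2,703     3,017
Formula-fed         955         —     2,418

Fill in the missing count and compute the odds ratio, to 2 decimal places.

The missing cell is in the unexposed row: 2418 − 955 = 1463.
So a = 314, b = 2703, c = 955, d = 1463.
OR = (a·d)/(b·c) = (314 × 1463) / (2703 × 955) = 459382 / 2581365 = 0.17796

0.18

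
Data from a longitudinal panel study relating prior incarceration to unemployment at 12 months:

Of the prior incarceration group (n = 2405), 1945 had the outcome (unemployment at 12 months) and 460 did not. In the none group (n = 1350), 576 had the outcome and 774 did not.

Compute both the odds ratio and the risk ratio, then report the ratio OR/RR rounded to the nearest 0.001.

2.998

From the description: a = 1945, b = 460, c = 576, d = 774.
OR = (1945·774)/(460·576) = 1505430/264960 = 5.68173
Risk in exposed = 1945/2405 = 0.80873; risk in unexposed = 576/1350 = 0.42667; RR = 1.89547
OR/RR = 5.68173 / 1.89547 = 2.99754
The outcome is not rare, so the OR lies further from 1 than the RR.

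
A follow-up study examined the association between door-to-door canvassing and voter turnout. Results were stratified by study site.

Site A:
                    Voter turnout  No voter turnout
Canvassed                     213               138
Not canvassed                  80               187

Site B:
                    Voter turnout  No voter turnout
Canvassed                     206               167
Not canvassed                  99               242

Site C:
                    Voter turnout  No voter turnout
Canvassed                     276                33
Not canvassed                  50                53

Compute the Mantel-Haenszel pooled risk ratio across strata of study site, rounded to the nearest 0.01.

RR_MH = Σ(aᵢ·n₀ᵢ/nᵢ) / Σ(cᵢ·n₁ᵢ/nᵢ), with n₁ᵢ = aᵢ+bᵢ (exposed), n₀ᵢ = cᵢ+dᵢ (unexposed), nᵢ = n₁ᵢ+n₀ᵢ.
Stratum 1 (Site A): n₁ = 351, n₀ = 267, n = 618; a·n₀/n = 213·267/618 = 92.0243; c·n₁/n = 80·351/618 = 45.4369
Stratum 2 (Site B): n₁ = 373, n₀ = 341, n = 714; a·n₀/n = 206·341/714 = 98.3838; c·n₁/n = 99·373/714 = 51.7185
Stratum 3 (Site C): n₁ = 309, n₀ = 103, n = 412; a·n₀/n = 276·103/412 = 69.0000; c·n₁/n = 50·309/412 = 37.5000
RR_MH = (92.0243 + 98.3838 + 69.0000) / (45.4369 + 51.7185 + 37.5000) = 259.4080 / 134.6554 = 1.92646

1.93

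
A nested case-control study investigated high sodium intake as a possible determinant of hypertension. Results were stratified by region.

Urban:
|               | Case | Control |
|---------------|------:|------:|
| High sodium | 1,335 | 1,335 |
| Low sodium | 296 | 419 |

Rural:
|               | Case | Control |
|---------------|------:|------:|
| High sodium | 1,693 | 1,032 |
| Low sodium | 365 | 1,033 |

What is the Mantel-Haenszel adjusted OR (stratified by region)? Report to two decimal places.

2.83

OR_MH = Σ(aᵢdᵢ/nᵢ) / Σ(bᵢcᵢ/nᵢ), where nᵢ is the stratum total.
Stratum 1 (Urban): n = 3385; a·d/n = 1335·419/3385 = 165.2482; b·c/n = 1335·296/3385 = 116.7386
Stratum 2 (Rural): n = 4123; a·d/n = 1693·1033/4123 = 424.1739; b·c/n = 1032·365/4123 = 91.3607
OR_MH = (165.2482 + 424.1739) / (116.7386 + 91.3607) = 589.4221 / 208.0992 = 2.83241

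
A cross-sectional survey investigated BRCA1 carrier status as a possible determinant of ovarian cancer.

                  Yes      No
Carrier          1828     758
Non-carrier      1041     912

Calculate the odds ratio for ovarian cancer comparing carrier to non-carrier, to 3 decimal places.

2.113

Cells: a = 1828, b = 758, c = 1041, d = 912.
OR = (a·d)/(b·c) = (1828 × 912) / (758 × 1041) = 1667136 / 789078 = 2.11276
The odds of ovarian cancer are about 2.11 times as high in the carrier group.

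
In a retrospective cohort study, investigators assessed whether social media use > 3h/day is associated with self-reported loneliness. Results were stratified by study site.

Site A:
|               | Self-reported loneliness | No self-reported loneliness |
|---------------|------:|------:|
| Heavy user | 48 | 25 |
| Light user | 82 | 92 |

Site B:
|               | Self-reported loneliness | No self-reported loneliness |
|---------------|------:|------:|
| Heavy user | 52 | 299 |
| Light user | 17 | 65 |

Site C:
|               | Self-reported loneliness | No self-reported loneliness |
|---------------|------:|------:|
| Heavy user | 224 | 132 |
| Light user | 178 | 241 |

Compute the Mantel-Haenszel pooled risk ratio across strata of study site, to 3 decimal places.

RR_MH = Σ(aᵢ·n₀ᵢ/nᵢ) / Σ(cᵢ·n₁ᵢ/nᵢ), with n₁ᵢ = aᵢ+bᵢ (exposed), n₀ᵢ = cᵢ+dᵢ (unexposed), nᵢ = n₁ᵢ+n₀ᵢ.
Stratum 1 (Site A): n₁ = 73, n₀ = 174, n = 247; a·n₀/n = 48·174/247 = 33.8138; c·n₁/n = 82·73/247 = 24.2348
Stratum 2 (Site B): n₁ = 351, n₀ = 82, n = 433; a·n₀/n = 52·82/433 = 9.8476; c·n₁/n = 17·351/433 = 13.7806
Stratum 3 (Site C): n₁ = 356, n₀ = 419, n = 775; a·n₀/n = 224·419/775 = 121.1045; c·n₁/n = 178·356/775 = 81.7652
RR_MH = (33.8138 + 9.8476 + 121.1045) / (24.2348 + 13.7806 + 81.7652) = 164.7659 / 119.7806 = 1.37556

1.376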